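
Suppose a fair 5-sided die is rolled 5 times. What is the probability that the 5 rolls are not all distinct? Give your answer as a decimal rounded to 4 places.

P(all 5 different) = 5/5 · 4/5 · ··· · 1/5 ≈ 0.0384.
P(at least two equal) = 1 − 0.0384 = 0.9616.

0.9616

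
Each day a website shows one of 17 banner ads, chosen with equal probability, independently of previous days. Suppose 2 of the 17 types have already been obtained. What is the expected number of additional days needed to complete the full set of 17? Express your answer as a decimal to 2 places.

56.41

Starting from 2 distinct types, each trial gives a new one with probability (17−i)/17 when i types are held, so the wait for the next new type is 17/(17−i).
E = 17/15 + 17/14 + 17/13 + 17/12 + 17/11 + 17/10 + 17/9 + 17/8 + 17/7 + 17/6 + 17/5 + 17/4 + 17/3 + 17/2 + 17/1 = 20327869/360360 ≈ 56.41.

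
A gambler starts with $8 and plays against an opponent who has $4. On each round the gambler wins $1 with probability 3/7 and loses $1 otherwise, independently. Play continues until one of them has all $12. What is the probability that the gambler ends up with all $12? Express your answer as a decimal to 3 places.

0.294

Let r = q/p = (4/7)/(3/7) = 4/3. The recurrence P(i) = p·P(i+1) + q·P(i−1) with P(0)=0, P(12)=1 gives P(i) = (1 − r^i)/(1 − r^12).
P(8) = (1 − (4/3)^8) / (1 − (4/3)^12) = 27297/92833 ≈ 0.294.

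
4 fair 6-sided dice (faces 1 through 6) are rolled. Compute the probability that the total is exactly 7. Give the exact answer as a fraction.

5/324

There are 6^4 = 1296 equally likely outcomes.
The number of ordered 4-tuples from {1,…,6} summing to 7 is 20.
P(sum = 7) = 20/1296 = 5/324.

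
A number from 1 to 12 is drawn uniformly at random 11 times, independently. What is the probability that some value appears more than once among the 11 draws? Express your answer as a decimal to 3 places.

0.999

P(all 11 different) = 12/12 · 11/12 · ··· · 2/12 ≈ 0.001.
P(at least two equal) = 1 − 0.001 = 0.999.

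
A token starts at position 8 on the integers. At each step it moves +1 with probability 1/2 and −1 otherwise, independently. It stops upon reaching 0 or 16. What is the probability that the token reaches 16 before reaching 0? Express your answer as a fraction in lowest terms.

1/2

With a fair step, P(i) = ½P(i−1) + ½P(i+1) with P(0)=0, P(16)=1 has the linear solution P(i) = i/16.
P(8) = 8/16 = 1/2.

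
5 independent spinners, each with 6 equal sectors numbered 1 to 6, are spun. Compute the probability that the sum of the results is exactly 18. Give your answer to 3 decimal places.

0.100

There are 6^5 = 7776 equally likely outcomes.
The number of ordered 5-tuples from {1,…,6} summing to 18 is 780.
P(sum = 18) = 780/7776 = 65/648 ≈ 0.100.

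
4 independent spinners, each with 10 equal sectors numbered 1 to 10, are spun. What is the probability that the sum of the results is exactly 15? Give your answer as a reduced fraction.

There are 10^4 = 10000 equally likely outcomes.
The number of ordered 4-tuples from {1,…,10} summing to 15 is 348.
P(sum = 15) = 348/10000 = 87/2500.

87/2500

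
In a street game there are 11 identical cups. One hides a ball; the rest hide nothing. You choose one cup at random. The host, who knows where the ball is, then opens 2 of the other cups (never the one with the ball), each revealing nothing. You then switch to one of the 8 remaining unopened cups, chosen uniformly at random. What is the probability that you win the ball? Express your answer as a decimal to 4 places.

Your original cup holds the ball with probability 1/11, so the other 10 collectively hold it with probability 10/11.
The host can always find 2 empty cups to open, so the reveals don't change that 10/11; it is now spread over the 8 remaining unopened cups.
P(win by switching) = (10/11) · (1/8) = 5/44 ≈ 0.1136.

0.1136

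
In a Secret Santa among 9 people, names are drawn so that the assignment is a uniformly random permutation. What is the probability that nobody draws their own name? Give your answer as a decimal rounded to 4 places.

0.3679

This is the derangement probability: permutations of 9 with no fixed point.
D(9) = 9! · (1 − 1/1! + 1/2! − ··· + (−1)^9/9!) = 133496.
P = 133496/362880 = 16687/45360 ≈ 0.3679.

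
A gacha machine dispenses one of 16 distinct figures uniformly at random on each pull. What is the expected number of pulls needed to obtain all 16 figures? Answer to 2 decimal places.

54.09

After i distinct types are collected, each trial gives a new one with probability (16−i)/16, so the expected wait for the next new type is 16/(16−i).
E = 16/16 + 16/15 + 16/14 + 16/13 + 16/12 + 16/11 + 16/10 + 16/9 + 16/8 + 16/7 + 16/6 + 16/5 + 16/4 + 16/3 + 16/2 + 16/1 = 2436559/45045 ≈ 54.09.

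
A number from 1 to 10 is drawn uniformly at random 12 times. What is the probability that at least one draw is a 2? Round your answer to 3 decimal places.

P(no draw is a 2) = (9/10)^12 ≈ 0.282.
P(at least one) = 1 − 0.282 = 0.718.

0.718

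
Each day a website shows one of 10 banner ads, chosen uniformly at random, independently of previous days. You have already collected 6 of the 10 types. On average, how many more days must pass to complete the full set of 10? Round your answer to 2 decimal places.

20.83

Starting from 6 distinct types, each trial gives a new one with probability (10−i)/10 when i types are held, so the wait for the next new type is 10/(10−i).
E = 10/4 + 10/3 + 10/2 + 10/1 = 125/6 ≈ 20.83.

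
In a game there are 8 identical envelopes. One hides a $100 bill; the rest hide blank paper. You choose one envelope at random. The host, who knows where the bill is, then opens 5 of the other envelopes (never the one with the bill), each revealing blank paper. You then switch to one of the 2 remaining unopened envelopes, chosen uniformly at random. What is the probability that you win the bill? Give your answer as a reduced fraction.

Your original envelope holds the bill with probability 1/8, so the other 7 collectively hold it with probability 7/8.
The host can always find 5 empty envelopes to open, so the reveals don't change that 7/8; it is now spread over the 2 remaining unopened envelopes.
P(win by switching) = (7/8) · (1/2) = 7/16.

7/16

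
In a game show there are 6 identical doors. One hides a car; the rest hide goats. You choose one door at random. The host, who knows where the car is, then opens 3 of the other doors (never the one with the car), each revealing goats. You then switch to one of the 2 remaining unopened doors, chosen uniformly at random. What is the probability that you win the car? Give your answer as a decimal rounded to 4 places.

Your original door holds the car with probability 1/6, so the other 5 collectively hold it with probability 5/6.
The host can always find 3 empty doors to open, so the reveals don't change that 5/6; it is now spread over the 2 remaining unopened doors.
P(win by switching) = (5/6) · (1/2) = 5/12 ≈ 0.4167.

0.4167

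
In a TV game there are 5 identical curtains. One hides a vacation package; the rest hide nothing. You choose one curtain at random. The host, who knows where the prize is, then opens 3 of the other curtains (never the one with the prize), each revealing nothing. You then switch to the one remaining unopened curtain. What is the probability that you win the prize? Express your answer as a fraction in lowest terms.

Your original curtain holds the prize with probability 1/5, so the other 4 collectively hold it with probability 4/5.
The host can always find 3 empty curtains to open, so the reveals don't change that 4/5; it is now spread over the 1 remaining unopened curtain.
P(win by switching) = (4/5) · (1/1) = 4/5.

4/5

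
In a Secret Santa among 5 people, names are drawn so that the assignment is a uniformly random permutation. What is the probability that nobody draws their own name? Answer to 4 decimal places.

0.3667

This is the derangement probability: permutations of 5 with no fixed point.
D(5) = 5! · (1 − 1/1! + 1/2! − ··· + (−1)^5/5!) = 44.
P = 44/120 = 11/30 ≈ 0.3667.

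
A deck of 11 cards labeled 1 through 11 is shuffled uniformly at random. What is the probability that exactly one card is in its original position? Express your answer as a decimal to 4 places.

Choose which one is fixed: C(11,1) = 11 ways.
The remaining 10 must have no fixed point: D(10) = 1334961.
P = 11·1334961/39916800 = 16481/44800 ≈ 0.3679.

0.3679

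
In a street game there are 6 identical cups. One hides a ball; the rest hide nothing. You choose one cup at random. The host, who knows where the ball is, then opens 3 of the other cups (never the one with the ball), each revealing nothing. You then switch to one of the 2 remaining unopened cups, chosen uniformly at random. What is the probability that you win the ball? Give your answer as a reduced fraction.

Your original cup holds the ball with probability 1/6, so the other 5 collectively hold it with probability 5/6.
The host can always find 3 empty cups to open, so the reveals don't change that 5/6; it is now spread over the 2 remaining unopened cups.
P(win by switching) = (5/6) · (1/2) = 5/12.

5/12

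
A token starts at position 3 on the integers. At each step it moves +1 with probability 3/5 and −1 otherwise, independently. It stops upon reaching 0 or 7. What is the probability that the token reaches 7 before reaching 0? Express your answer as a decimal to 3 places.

0.747

Let r = q/p = (2/5)/(3/5) = 2/3. The recurrence P(i) = p·P(i+1) + q·P(i−1) with P(0)=0, P(7)=1 gives P(i) = (1 − r^i)/(1 − r^7).
P(3) = (1 − (2/3)^3) / (1 − (2/3)^7) = 1539/2059 ≈ 0.747.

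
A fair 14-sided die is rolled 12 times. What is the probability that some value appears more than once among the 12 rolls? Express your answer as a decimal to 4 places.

P(all 12 different) = 14/14 · 13/14 · ··· · 3/14 ≈ 0.0008.
P(at least two equal) = 1 − 0.0008 = 0.9992.

0.9992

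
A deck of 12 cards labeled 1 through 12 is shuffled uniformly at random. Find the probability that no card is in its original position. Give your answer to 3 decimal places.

This is the derangement probability: permutations of 12 with no fixed point.
D(12) = 12! · (1 − 1/1! + 1/2! − ··· + (−1)^12/12!) = 176214841.
P = 176214841/479001600 = 16019531/43545600 ≈ 0.368.

0.368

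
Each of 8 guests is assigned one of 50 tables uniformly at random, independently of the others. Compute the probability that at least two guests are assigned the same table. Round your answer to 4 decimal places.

It's easier to compute the probability that all 8 are distinct.
P(all distinct) = 50/50 · 49/50 · ··· · 43/50 ≈ 0.5542.
So the probability of at least one match is 1 − 0.5542 = 0.4458.

0.4458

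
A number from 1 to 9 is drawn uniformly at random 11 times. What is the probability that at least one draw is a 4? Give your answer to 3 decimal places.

P(no draw is a 4) = (8/9)^11 ≈ 0.274.
P(at least one) = 1 − 0.274 = 0.726.

0.726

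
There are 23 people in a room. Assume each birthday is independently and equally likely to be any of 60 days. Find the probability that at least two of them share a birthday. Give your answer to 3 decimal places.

0.992

It's easier to compute the probability that all 23 are distinct.
P(all distinct) = 60/60 · 59/60 · ··· · 38/60 ≈ 0.008.
So the probability of at least one match is 1 − 0.008 = 0.992.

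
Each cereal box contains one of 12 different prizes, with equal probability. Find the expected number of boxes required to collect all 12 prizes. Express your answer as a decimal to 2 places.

37.24

After i distinct types are collected, each trial gives a new one with probability (12−i)/12, so the expected wait for the next new type is 12/(12−i).
E = 12/12 + 12/11 + 12/10 + 12/9 + 12/8 + 12/7 + 12/6 + 12/5 + 12/4 + 12/3 + 12/2 + 12/1 = 86021/2310 ≈ 37.24.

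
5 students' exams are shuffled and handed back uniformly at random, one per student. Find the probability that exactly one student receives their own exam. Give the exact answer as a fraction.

Choose which one is fixed: C(5,1) = 5 ways.
The remaining 4 must have no fixed point: D(4) = 9.
P = 5·9/120 = 3/8.

3/8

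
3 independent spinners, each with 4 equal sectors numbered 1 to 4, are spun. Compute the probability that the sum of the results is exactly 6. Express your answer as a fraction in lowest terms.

There are 4^3 = 64 equally likely outcomes.
The number of ordered 3-tuples from {1,…,4} summing to 6 is 10.
P(sum = 6) = 10/64 = 5/32.

5/32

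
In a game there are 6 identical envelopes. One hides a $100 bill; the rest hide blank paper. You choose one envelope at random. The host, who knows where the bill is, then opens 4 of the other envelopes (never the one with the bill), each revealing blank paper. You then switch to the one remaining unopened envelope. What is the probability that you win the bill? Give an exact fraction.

5/6

Your original envelope holds the bill with probability 1/6, so the other 5 collectively hold it with probability 5/6.
The host can always find 4 empty envelopes to open, so the reveals don't change that 5/6; it is now spread over the 1 remaining unopened envelope.
P(win by switching) = (5/6) · (1/1) = 5/6.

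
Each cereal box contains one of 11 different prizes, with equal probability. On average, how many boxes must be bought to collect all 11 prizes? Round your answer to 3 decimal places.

After i distinct types are collected, each trial gives a new one with probability (11−i)/11, so the expected wait for the next new type is 11/(11−i).
E = 11/11 + 11/10 + 11/9 + 11/8 + 11/7 + 11/6 + 11/5 + 11/4 + 11/3 + 11/2 + 11/1 = 83711/2520 ≈ 33.219.

33.219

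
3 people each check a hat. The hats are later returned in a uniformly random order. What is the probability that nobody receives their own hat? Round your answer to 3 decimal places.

0.333

This is the derangement probability: permutations of 3 with no fixed point.
D(3) = 3! · (1 − 1/1! + 1/2! − ··· + (−1)^3/3!) = 2.
P = 2/6 = 1/3 ≈ 0.333.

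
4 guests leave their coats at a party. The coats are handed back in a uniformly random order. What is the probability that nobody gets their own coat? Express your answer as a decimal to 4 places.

0.3750

This is the derangement probability: permutations of 4 with no fixed point.
D(4) = 4! · (1 − 1/1! + 1/2! − ··· + (−1)^4/4!) = 9.
P = 9/24 = 3/8 ≈ 0.3750.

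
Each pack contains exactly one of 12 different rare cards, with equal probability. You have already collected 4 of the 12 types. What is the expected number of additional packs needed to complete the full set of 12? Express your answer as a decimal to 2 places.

32.61

Starting from 4 distinct types, each trial gives a new one with probability (12−i)/12 when i types are held, so the wait for the next new type is 12/(12−i).
E = 12/8 + 12/7 + 12/6 + 12/5 + 12/4 + 12/3 + 12/2 + 12/1 = 2283/70 ≈ 32.61.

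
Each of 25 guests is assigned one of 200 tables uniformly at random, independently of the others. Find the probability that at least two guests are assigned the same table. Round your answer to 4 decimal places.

It's easier to compute the probability that all 25 are distinct.
P(all distinct) = 200/200 · 199/200 · ··· · 176/200 ≈ 0.2090.
So the probability of at least one match is 1 − 0.2090 = 0.7910.

0.7910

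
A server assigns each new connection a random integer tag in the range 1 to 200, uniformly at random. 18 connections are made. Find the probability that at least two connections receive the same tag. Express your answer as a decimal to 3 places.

0.545

It's easier to compute the probability that all 18 are distinct.
P(all distinct) = 200/200 · 199/200 · ··· · 183/200 ≈ 0.455.
So the probability of at least one match is 1 − 0.455 = 0.545.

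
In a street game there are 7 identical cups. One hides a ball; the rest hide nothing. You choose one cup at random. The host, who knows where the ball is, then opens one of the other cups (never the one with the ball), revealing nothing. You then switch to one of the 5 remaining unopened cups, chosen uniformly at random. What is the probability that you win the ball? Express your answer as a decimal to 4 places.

0.1714

Your original cup holds the ball with probability 1/7, so the other 6 collectively hold it with probability 6/7.
The host can always find an empty cup to open, so this doesn't change that 6/7; it is now spread over the 5 remaining unopened cups.
P(win by switching) = (6/7) · (1/5) = 6/35 ≈ 0.1714.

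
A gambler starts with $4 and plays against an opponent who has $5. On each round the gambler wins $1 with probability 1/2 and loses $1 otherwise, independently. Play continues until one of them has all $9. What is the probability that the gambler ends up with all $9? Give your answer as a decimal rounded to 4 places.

With a fair step, P(i) = ½P(i−1) + ½P(i+1) with P(0)=0, P(9)=1 has the linear solution P(i) = i/9.
P(4) = 4/9 ≈ 0.4444.

0.4444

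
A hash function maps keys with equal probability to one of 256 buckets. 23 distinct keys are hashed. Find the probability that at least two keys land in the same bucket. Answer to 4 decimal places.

It's easier to compute the probability that all 23 are distinct.
P(all distinct) = 256/256 · 255/256 · ··· · 234/256 ≈ 0.3611.
So the probability of at least one match is 1 − 0.3611 = 0.6389.

0.6389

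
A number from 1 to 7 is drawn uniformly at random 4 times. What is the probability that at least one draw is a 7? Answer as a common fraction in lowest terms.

P(no draw is a 7) = (6/7)^4 = 1296/2401.
P(at least one) = 1 − 1296/2401 = 1105/2401.

1105/2401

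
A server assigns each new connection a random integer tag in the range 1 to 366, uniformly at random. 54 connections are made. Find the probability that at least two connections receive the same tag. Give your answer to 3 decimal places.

It's easier to compute the probability that all 54 are distinct.
P(all distinct) = 366/366 · 365/366 · ··· · 313/366 ≈ 0.016.
So the probability of at least one match is 1 − 0.016 = 0.984.

0.984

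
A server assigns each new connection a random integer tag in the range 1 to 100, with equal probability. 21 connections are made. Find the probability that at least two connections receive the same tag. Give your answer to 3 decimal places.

It's easier to compute the probability that all 21 are distinct.
P(all distinct) = 100/100 · 99/100 · ··· · 80/100 ≈ 0.104.
So the probability of at least one match is 1 − 0.104 = 0.896.

0.896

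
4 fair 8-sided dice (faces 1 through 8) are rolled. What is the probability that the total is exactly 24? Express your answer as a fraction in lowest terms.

161/4096

There are 8^4 = 4096 equally likely outcomes.
The number of ordered 4-tuples from {1,…,8} summing to 24 is 161.
P(sum = 24) = 161/4096.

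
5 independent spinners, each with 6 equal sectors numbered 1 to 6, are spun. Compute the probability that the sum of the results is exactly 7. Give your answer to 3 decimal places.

0.002

There are 6^5 = 7776 equally likely outcomes.
The number of ordered 5-tuples from {1,…,6} summing to 7 is 15.
P(sum = 7) = 15/7776 = 5/2592 ≈ 0.002.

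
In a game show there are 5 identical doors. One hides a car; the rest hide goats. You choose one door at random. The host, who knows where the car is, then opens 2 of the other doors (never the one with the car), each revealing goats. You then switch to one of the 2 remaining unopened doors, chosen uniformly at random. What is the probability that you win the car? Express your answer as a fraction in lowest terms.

2/5

Your original door holds the car with probability 1/5, so the other 4 collectively hold it with probability 4/5.
The host can always find 2 empty doors to open, so the reveals don't change that 4/5; it is now spread over the 2 remaining unopened doors.
P(win by switching) = (4/5) · (1/2) = 2/5.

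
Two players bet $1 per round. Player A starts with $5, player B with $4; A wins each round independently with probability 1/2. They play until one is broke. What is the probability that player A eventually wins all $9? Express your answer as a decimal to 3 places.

0.556

With a fair step, P(i) = ½P(i−1) + ½P(i+1) with P(0)=0, P(9)=1 has the linear solution P(i) = i/9.
P(5) = 5/9 ≈ 0.556.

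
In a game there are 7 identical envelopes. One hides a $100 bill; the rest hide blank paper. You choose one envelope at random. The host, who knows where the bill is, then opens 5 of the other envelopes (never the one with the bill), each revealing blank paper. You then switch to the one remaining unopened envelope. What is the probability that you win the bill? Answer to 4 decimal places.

0.8571

Your original envelope holds the bill with probability 1/7, so the other 6 collectively hold it with probability 6/7.
The host can always find 5 empty envelopes to open, so the reveals don't change that 6/7; it is now spread over the 1 remaining unopened envelope.
P(win by switching) = (6/7) · (1/1) = 6/7 ≈ 0.8571.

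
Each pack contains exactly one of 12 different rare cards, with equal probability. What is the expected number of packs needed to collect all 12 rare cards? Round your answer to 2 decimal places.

37.24

After i distinct types are collected, each trial gives a new one with probability (12−i)/12, so the expected wait for the next new type is 12/(12−i).
E = 12/12 + 12/11 + 12/10 + 12/9 + 12/8 + 12/7 + 12/6 + 12/5 + 12/4 + 12/3 + 12/2 + 12/1 = 86021/2310 ≈ 37.24.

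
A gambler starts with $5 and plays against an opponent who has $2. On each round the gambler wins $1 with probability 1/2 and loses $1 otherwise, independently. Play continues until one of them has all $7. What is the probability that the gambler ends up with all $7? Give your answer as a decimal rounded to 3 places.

0.714

With a fair step, P(i) = ½P(i−1) + ½P(i+1) with P(0)=0, P(7)=1 has the linear solution P(i) = i/7.
P(5) = 5/7 ≈ 0.714.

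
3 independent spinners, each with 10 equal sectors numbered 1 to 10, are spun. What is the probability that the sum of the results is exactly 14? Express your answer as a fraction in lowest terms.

69/1000

There are 10^3 = 1000 equally likely outcomes.
The number of ordered 3-tuples from {1,…,10} summing to 14 is 69.
P(sum = 14) = 69/1000.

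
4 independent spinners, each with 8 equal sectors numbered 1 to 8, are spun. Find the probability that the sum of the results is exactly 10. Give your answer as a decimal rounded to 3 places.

0.021

There are 8^4 = 4096 equally likely outcomes.
The number of ordered 4-tuples from {1,…,8} summing to 10 is 84.
P(sum = 10) = 84/4096 = 21/1024 ≈ 0.021.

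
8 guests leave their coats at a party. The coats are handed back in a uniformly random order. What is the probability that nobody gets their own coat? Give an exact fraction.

This is the derangement probability: permutations of 8 with no fixed point.
D(8) = 8! · (1 − 1/1! + 1/2! − ··· + (−1)^8/8!) = 14833.
P = 14833/40320 = 2119/5760.

2119/5760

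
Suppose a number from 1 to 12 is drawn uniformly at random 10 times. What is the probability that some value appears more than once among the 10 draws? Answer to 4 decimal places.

0.9961

P(all 10 different) = 12/12 · 11/12 · ··· · 3/12 ≈ 0.0039.
P(at least two equal) = 1 − 0.0039 = 0.9961.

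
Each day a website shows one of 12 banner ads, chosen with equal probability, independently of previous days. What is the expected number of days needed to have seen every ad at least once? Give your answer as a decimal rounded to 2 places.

After i distinct types are collected, each trial gives a new one with probability (12−i)/12, so the expected wait for the next new type is 12/(12−i).
E = 12/12 + 12/11 + 12/10 + 12/9 + 12/8 + 12/7 + 12/6 + 12/5 + 12/4 + 12/3 + 12/2 + 12/1 = 86021/2310 ≈ 37.24.

37.24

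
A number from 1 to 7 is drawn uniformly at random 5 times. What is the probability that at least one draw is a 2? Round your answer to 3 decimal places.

0.537

P(no draw is a 2) = (6/7)^5 ≈ 0.463.
P(at least one) = 1 − 0.463 = 0.537.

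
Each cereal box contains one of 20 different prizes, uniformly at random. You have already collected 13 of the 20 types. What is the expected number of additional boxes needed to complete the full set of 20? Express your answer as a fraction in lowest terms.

363/7

Starting from 13 distinct types, each trial gives a new one with probability (20−i)/20 when i types are held, so the wait for the next new type is 20/(20−i).
E = 20/7 + 20/6 + 20/5 + 20/4 + 20/3 + 20/2 + 20/1 = 363/7.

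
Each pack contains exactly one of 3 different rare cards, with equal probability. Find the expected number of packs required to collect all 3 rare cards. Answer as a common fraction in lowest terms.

11/2

After i distinct types are collected, each trial gives a new one with probability (3−i)/3, so the expected wait for the next new type is 3/(3−i).
E = 3/3 + 3/2 + 3/1 = 11/2.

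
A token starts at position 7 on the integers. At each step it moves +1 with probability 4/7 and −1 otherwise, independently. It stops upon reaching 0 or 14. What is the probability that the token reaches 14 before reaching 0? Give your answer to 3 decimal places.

0.882

Let r = q/p = (3/7)/(4/7) = 3/4. The recurrence P(i) = p·P(i+1) + q·P(i−1) with P(0)=0, P(14)=1 gives P(i) = (1 − r^i)/(1 − r^14).
P(7) = (1 − (3/4)^7) / (1 − (3/4)^14) = 16384/18571 ≈ 0.882.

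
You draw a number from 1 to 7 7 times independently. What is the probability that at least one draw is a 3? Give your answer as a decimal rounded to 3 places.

P(no draw is a 3) = (6/7)^7 ≈ 0.340.
P(at least one) = 1 − 0.340 = 0.660.

0.660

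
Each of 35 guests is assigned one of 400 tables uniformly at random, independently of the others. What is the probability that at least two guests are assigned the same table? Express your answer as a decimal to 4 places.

0.7839

It's easier to compute the probability that all 35 are distinct.
P(all distinct) = 400/400 · 399/400 · ··· · 366/400 ≈ 0.2161.
So the probability of at least one match is 1 − 0.2161 = 0.7839.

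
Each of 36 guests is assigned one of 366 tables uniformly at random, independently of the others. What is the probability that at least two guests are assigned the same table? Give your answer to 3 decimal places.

It's easier to compute the probability that all 36 are distinct.
P(all distinct) = 366/366 · 365/366 · ··· · 331/366 ≈ 0.169.
So the probability of at least one match is 1 − 0.169 = 0.831.

0.831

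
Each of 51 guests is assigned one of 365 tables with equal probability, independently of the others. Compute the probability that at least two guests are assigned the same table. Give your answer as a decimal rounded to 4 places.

0.9744

It's easier to compute the probability that all 51 are distinct.
P(all distinct) = 365/365 · 364/365 · ··· · 315/365 ≈ 0.0256.
So the probability of at least one match is 1 − 0.0256 = 0.9744.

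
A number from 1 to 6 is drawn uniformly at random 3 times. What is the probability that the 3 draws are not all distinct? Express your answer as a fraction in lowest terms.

P(all 3 different) = 6/6 · 5/6 · ··· · 4/6 = 5/9.
P(at least two equal) = 1 − 5/9 = 4/9.

4/9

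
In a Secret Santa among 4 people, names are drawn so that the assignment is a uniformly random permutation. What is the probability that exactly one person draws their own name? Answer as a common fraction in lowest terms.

1/3

Choose which one is fixed: C(4,1) = 4 ways.
The remaining 3 must have no fixed point: D(3) = 2.
P = 4·2/24 = 1/3.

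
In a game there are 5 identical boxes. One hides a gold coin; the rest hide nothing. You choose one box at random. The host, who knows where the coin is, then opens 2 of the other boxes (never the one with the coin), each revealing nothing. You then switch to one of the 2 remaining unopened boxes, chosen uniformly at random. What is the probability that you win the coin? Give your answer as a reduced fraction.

Your original box holds the coin with probability 1/5, so the other 4 collectively hold it with probability 4/5.
The host can always find 2 empty boxes to open, so the reveals don't change that 4/5; it is now spread over the 2 remaining unopened boxes.
P(win by switching) = (4/5) · (1/2) = 2/5.

2/5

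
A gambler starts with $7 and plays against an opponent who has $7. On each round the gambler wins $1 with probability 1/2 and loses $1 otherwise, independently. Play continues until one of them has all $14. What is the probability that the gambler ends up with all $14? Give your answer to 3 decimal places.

0.500

With a fair step, P(i) = ½P(i−1) + ½P(i+1) with P(0)=0, P(14)=1 has the linear solution P(i) = i/14.
P(7) = 7/14 = 1/2 ≈ 0.500.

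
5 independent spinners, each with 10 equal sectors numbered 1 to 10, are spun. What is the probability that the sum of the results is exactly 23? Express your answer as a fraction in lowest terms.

There are 10^5 = 100000 equally likely outcomes.
The number of ordered 5-tuples from {1,…,10} summing to 23 is 4840.
P(sum = 23) = 4840/100000 = 121/2500.

121/2500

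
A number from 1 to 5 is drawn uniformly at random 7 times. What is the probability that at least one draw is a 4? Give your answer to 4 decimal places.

P(no draw is a 4) = (4/5)^7 ≈ 0.2097.
P(at least one) = 1 − 0.2097 = 0.7903.

0.7903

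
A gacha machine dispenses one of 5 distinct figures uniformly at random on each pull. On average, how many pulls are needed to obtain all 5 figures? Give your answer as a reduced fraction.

137/12

After i distinct types are collected, each trial gives a new one with probability (5−i)/5, so the expected wait for the next new type is 5/(5−i).
E = 5/5 + 5/4 + 5/3 + 5/2 + 5/1 = 137/12.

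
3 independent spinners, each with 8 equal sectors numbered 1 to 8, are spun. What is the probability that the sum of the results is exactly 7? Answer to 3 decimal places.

There are 8^3 = 512 equally likely outcomes.
The number of ordered 3-tuples from {1,…,8} summing to 7 is 15.
P(sum = 7) = 15/512 ≈ 0.029.

0.029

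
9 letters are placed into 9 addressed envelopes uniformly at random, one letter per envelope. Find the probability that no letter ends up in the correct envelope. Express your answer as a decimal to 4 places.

This is the derangement probability: permutations of 9 with no fixed point.
D(9) = 9! · (1 − 1/1! + 1/2! − ··· + (−1)^9/9!) = 133496.
P = 133496/362880 = 16687/45360 ≈ 0.3679.

0.3679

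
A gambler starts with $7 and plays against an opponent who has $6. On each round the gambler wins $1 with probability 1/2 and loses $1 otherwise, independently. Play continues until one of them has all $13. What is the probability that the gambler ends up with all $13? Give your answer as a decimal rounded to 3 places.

With a fair step, P(i) = ½P(i−1) + ½P(i+1) with P(0)=0, P(13)=1 has the linear solution P(i) = i/13.
P(7) = 7/13 ≈ 0.538.

0.538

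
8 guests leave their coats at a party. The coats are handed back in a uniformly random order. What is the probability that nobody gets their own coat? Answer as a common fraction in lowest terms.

This is the derangement probability: permutations of 8 with no fixed point.
D(8) = 8! · (1 − 1/1! + 1/2! − ··· + (−1)^8/8!) = 14833.
P = 14833/40320 = 2119/5760.

2119/5760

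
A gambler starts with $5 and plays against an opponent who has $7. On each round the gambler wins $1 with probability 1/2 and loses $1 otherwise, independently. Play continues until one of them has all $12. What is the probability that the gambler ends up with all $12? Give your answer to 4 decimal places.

0.4167

With a fair step, P(i) = ½P(i−1) + ½P(i+1) with P(0)=0, P(12)=1 has the linear solution P(i) = i/12.
P(5) = 5/12 ≈ 0.4167.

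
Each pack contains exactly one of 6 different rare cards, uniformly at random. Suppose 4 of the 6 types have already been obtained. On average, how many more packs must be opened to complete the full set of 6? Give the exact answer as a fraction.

9

Starting from 4 distinct types, each trial gives a new one with probability (6−i)/6 when i types are held, so the wait for the next new type is 6/(6−i).
E = 6/2 + 6/1 = 9.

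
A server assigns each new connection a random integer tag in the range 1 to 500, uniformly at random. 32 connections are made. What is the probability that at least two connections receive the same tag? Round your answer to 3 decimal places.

0.637

It's easier to compute the probability that all 32 are distinct.
P(all distinct) = 500/500 · 499/500 · ··· · 469/500 ≈ 0.363.
So the probability of at least one match is 1 − 0.363 = 0.637.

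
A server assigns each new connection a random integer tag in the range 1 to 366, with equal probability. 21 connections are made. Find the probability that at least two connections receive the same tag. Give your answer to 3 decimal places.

0.443

It's easier to compute the probability that all 21 are distinct.
P(all distinct) = 366/366 · 365/366 · ··· · 346/366 ≈ 0.557.
So the probability of at least one match is 1 − 0.557 = 0.443.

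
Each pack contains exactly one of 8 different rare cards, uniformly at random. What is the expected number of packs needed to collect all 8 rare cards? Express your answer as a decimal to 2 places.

21.74

After i distinct types are collected, each trial gives a new one with probability (8−i)/8, so the expected wait for the next new type is 8/(8−i).
E = 8/8 + 8/7 + 8/6 + 8/5 + 8/4 + 8/3 + 8/2 + 8/1 = 761/35 ≈ 21.74.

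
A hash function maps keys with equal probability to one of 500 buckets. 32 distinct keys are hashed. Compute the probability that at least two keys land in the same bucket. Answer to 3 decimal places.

It's easier to compute the probability that all 32 are distinct.
P(all distinct) = 500/500 · 499/500 · ··· · 469/500 ≈ 0.363.
So the probability of at least one match is 1 − 0.363 = 0.637.

0.637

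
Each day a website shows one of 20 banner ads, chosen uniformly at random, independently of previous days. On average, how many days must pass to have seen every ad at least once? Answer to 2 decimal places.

71.95

After i distinct types are collected, each trial gives a new one with probability (20−i)/20, so the expected wait for the next new type is 20/(20−i).
E = 20/20 + 20/19 + 20/18 + 20/17 + 20/16 + 20/15 + 20/14 + 20/13 + 20/12 + 20/11 + 20/10 + 20/9 + 20/8 + 20/7 + 20/6 + 20/5 + 20/4 + 20/3 + 20/2 + 20/1 = 279175675/3879876 ≈ 71.95.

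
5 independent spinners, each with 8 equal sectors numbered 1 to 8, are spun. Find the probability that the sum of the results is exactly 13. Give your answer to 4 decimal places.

0.0150

There are 8^5 = 32768 equally likely outcomes.
The number of ordered 5-tuples from {1,…,8} summing to 13 is 490.
P(sum = 13) = 490/32768 = 245/16384 ≈ 0.0150.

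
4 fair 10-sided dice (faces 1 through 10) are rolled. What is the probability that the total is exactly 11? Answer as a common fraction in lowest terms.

There are 10^4 = 10000 equally likely outcomes.
The number of ordered 4-tuples from {1,…,10} summing to 11 is 120.
P(sum = 11) = 120/10000 = 3/250.

3/250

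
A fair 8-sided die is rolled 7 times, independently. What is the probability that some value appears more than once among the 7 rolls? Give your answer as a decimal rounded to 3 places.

P(all 7 different) = 8/8 · 7/8 · ··· · 2/8 ≈ 0.019.
P(at least two equal) = 1 − 0.019 = 0.981.

0.981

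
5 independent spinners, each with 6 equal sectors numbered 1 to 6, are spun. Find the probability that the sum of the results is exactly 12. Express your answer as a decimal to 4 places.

There are 6^5 = 7776 equally likely outcomes.
The number of ordered 5-tuples from {1,…,6} summing to 12 is 305.
P(sum = 12) = 305/7776 ≈ 0.0392.

0.0392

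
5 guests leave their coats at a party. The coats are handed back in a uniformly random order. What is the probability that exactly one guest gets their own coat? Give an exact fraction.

Choose which one is fixed: C(5,1) = 5 ways.
The remaining 4 must have no fixed point: D(4) = 9.
P = 5·9/120 = 3/8.

3/8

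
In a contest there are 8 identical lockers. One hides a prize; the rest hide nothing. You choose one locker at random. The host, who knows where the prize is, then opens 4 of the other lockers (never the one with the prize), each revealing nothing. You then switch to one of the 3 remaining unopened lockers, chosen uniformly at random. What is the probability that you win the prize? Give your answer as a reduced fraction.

7/24

Your original locker holds the prize with probability 1/8, so the other 7 collectively hold it with probability 7/8.
The host can always find 4 empty lockers to open, so the reveals don't change that 7/8; it is now spread over the 3 remaining unopened lockers.
P(win by switching) = (7/8) · (1/3) = 7/24.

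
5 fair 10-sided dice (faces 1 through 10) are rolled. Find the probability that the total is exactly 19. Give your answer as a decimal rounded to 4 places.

0.0271

There are 10^5 = 100000 equally likely outcomes.
The number of ordered 5-tuples from {1,…,10} summing to 19 is 2710.
P(sum = 19) = 2710/100000 = 271/10000 ≈ 0.0271.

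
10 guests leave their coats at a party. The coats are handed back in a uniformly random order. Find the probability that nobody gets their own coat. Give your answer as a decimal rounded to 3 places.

This is the derangement probability: permutations of 10 with no fixed point.
D(10) = 10! · (1 − 1/1! + 1/2! − ··· + (−1)^10/10!) = 1334961.
P = 1334961/3628800 = 16481/44800 ≈ 0.368.

0.368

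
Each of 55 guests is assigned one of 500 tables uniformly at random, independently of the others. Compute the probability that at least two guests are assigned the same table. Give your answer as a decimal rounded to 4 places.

It's easier to compute the probability that all 55 are distinct.
P(all distinct) = 500/500 · 499/500 · ··· · 446/500 ≈ 0.0458.
So the probability of at least one match is 1 − 0.0458 = 0.9542.

0.9542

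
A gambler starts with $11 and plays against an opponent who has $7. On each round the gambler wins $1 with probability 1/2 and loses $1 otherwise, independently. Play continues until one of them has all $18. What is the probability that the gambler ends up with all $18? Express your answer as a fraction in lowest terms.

With a fair step, P(i) = ½P(i−1) + ½P(i+1) with P(0)=0, P(18)=1 has the linear solution P(i) = i/18.
P(11) = 11/18.

11/18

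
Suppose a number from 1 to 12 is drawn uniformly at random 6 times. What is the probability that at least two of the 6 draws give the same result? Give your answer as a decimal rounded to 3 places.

P(all 6 different) = 12/12 · 11/12 · ··· · 7/12 ≈ 0.223.
P(at least two equal) = 1 − 0.223 = 0.777.

0.777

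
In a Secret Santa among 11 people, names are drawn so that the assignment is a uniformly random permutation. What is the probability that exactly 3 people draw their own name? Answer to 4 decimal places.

Choose which 3 of the 11 are fixed: C(11,3) = 165 ways.
The remaining 8 must have no fixed point: D(8) = 14833.
P = 165·14833/39916800 = 2119/34560 ≈ 0.0613.

0.0613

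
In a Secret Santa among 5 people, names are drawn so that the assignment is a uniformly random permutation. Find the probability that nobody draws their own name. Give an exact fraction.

This is the derangement probability: permutations of 5 with no fixed point.
D(5) = 5! · (1 − 1/1! + 1/2! − ··· + (−1)^5/5!) = 44.
P = 44/120 = 11/30.

11/30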